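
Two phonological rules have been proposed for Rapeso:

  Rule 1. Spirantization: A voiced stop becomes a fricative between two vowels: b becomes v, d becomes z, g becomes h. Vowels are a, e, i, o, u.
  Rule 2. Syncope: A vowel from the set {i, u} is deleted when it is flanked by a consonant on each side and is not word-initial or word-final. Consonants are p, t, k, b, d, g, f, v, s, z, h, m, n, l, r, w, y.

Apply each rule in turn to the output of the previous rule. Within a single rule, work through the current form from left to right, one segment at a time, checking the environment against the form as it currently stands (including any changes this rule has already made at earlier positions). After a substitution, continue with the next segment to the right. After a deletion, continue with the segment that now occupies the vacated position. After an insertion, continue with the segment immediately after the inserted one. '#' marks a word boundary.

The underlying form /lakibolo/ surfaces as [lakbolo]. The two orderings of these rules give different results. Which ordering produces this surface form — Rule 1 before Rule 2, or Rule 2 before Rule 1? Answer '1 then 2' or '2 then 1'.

Order 1 then 2:
  1 Spirantization: [lakibolo] → [lakivolo]
  2 Syncope: [lakivolo] → [lakvolo]
  result: [lakvolo]
Order 2 then 1:
  2 Syncope: [lakibolo] → [lakbolo]
  1 Spirantization: no change — [lakbolo]
  result: [lakbolo]

2 then 1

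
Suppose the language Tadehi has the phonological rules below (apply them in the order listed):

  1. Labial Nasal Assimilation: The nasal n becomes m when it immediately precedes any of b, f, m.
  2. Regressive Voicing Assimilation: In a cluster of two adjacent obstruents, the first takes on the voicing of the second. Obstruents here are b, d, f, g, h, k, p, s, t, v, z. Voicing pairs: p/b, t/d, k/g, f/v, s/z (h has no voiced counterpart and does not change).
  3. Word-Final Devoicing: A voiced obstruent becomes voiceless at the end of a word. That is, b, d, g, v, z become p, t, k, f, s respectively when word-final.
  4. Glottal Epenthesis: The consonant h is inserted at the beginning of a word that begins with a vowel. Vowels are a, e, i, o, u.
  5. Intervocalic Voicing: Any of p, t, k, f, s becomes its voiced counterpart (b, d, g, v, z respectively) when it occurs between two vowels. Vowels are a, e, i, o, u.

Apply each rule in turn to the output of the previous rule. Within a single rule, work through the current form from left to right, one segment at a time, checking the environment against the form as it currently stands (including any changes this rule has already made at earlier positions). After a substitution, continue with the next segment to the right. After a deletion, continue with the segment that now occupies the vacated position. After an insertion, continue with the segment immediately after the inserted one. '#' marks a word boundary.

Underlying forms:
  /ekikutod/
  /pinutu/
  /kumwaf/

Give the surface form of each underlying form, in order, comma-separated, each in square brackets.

/ekikutod/:
  1 Labial Nasal Assimilation: no change — [ekikutod]
  2 Regressive Voicing Assimilation: no change — [ekikutod]
  3 Word-Final Devoicing: [ekikutod] → [ekikutot]
  4 Glottal Epenthesis: [ekikutot] → [hekikutot]
  5 Intervocalic Voicing: [hekikutot] → [hegigudot]
/pinutu/:
  1 Labial Nasal Assimilation: no change — [pinutu]
  2 Regressive Voicing Assimilation: no change — [pinutu]
  3 Word-Final Devoicing: no change — [pinutu]
  4 Glottal Epenthesis: no change — [pinutu]
  5 Intervocalic Voicing: [pinutu] → [pinudu]
/kumwaf/:
  1 Labial Nasal Assimilation: no change — [kumwaf]
  2 Regressive Voicing Assimilation: no change — [kumwaf]
  3 Word-Final Devoicing: no change — [kumwaf]
  4 Glottal Epenthesis: no change — [kumwaf]
  5 Intervocalic Voicing: no change — [kumwaf]

[hegigudot], [pinudu], [kumwaf]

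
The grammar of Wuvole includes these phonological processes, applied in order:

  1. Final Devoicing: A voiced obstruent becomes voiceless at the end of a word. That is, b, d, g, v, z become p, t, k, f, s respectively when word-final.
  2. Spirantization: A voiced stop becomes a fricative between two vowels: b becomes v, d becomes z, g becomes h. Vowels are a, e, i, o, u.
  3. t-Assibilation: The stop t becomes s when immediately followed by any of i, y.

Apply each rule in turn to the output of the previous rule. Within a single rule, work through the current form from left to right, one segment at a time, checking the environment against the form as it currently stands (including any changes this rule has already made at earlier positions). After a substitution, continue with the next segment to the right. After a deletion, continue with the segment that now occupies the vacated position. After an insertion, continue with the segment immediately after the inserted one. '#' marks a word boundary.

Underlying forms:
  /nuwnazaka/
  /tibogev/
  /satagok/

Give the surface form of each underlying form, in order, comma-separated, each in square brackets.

/nuwnazaka/:
  1 Final Devoicing: no change — [nuwnazaka]
  2 Spirantization: no change — [nuwnazaka]
  3 t-Assibilation: no change — [nuwnazaka]
/tibogev/:
  1 Final Devoicing: [tibogev] → [tibogef]
  2 Spirantization: [tibogef] → [tivohef]
  3 t-Assibilation: [tivohef] → [sivohef]
/satagok/:
  1 Final Devoicing: no change — [satagok]
  2 Spirantization: [satagok] → [satahok]
  3 t-Assibilation: no change — [satahok]

[nuwnazaka], [sivohef], [satahok]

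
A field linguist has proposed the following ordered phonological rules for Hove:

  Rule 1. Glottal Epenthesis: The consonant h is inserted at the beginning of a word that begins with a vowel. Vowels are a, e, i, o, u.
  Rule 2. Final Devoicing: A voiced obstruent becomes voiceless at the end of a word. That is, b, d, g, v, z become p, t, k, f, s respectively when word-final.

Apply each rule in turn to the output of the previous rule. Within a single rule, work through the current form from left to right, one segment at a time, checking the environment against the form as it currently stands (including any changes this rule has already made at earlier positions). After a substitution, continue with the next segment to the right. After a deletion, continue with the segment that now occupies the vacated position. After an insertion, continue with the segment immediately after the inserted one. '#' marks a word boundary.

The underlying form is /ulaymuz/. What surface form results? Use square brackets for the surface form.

Rule 1 Glottal Epenthesis: [ulaymuz] → [hulaymuz]
Rule 2 Final Devoicing: [hulaymuz] → [hulaymus]

[hulaymus]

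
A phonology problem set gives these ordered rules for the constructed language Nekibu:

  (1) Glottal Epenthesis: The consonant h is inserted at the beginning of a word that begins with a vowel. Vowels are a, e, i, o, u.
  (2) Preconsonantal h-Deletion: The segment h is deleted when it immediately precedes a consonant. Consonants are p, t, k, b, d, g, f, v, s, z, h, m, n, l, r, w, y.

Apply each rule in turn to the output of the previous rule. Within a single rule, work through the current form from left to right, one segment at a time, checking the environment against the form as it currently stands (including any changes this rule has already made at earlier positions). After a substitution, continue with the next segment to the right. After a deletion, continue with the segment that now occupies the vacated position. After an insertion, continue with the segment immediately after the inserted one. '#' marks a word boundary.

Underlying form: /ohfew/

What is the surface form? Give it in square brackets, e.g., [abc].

[hofew]

(1) Glottal Epenthesis: [ohfew] → [hohfew]
(2) Preconsonantal h-Deletion: [hohfew] → [hofew]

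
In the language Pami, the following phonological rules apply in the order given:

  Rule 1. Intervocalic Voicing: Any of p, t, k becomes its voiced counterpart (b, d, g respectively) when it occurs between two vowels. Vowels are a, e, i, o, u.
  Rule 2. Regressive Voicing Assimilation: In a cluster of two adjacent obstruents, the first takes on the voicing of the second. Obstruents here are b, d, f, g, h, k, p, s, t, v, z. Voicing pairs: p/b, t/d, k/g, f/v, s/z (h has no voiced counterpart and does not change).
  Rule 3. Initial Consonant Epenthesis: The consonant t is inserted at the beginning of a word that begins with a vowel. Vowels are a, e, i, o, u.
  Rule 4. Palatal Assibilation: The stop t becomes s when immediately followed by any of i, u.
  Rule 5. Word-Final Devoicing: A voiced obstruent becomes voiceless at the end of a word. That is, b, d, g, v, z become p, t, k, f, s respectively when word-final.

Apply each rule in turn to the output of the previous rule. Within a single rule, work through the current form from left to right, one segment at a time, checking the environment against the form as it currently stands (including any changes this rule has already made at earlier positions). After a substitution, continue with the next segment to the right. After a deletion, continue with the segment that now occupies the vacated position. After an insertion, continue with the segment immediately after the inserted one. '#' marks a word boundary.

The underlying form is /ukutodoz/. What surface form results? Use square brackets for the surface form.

Rule 1 Intervocalic Voicing: [ukutodoz] → [ugudodoz]
Rule 2 Regressive Voicing Assimilation: no change — [ugudodoz]
Rule 3 Initial Consonant Epenthesis: [ugudodoz] → [tugudodoz]
Rule 4 Palatal Assibilation: [tugudodoz] → [sugudodoz]
Rule 5 Word-Final Devoicing: [sugudodoz] → [sugudodos]

[sugudodos]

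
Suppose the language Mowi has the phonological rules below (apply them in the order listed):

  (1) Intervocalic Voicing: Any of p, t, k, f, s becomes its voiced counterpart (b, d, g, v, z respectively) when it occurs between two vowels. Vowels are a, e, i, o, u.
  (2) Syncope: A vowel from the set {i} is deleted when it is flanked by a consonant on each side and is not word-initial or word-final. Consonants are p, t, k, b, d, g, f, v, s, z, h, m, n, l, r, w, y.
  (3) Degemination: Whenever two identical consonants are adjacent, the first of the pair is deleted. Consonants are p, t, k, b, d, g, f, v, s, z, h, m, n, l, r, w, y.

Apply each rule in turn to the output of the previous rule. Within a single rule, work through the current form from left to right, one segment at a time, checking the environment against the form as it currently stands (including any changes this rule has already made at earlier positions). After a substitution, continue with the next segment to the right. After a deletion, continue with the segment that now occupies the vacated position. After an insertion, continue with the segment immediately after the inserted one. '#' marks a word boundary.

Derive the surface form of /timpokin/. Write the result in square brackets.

[tmpogn]

(1) Intervocalic Voicing: [timpokin] → [timpogin]
(2) Syncope: [timpogin] → [tmpogn]
(3) Degemination: no change — [tmpogn]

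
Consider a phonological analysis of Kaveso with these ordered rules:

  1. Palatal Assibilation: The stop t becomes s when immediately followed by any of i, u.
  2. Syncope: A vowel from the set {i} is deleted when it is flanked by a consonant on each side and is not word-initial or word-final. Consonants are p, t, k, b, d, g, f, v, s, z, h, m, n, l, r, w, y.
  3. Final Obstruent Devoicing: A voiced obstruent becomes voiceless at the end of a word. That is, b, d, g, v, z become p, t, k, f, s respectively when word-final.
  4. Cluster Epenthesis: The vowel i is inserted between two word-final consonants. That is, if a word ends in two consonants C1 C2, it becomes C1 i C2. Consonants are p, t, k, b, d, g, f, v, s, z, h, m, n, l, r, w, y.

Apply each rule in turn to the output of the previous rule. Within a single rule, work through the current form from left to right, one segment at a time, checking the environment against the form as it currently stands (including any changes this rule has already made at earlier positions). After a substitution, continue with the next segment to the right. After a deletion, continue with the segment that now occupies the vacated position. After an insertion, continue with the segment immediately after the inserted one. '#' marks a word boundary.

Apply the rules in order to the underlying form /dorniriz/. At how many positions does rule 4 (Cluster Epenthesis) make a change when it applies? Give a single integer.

1

1 Palatal Assibilation: no change — [dorniriz]
2 Syncope: [dorniriz] → [dornrz]
3 Final Obstruent Devoicing: [dornrz] → [dornrs]
4 Cluster Epenthesis: [dornrs] → [dornris]
Rule 4 changed 1 position(s).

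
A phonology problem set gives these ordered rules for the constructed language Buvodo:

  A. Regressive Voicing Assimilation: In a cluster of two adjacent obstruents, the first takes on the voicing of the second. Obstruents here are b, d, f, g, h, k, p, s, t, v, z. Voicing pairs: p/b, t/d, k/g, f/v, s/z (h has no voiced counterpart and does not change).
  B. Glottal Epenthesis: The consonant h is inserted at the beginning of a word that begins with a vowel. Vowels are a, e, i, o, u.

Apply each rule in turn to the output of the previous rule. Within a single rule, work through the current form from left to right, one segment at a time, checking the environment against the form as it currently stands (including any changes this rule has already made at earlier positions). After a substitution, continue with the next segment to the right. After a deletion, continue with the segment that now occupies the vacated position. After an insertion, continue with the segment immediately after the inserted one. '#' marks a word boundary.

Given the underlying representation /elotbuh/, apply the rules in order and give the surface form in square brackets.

A Regressive Voicing Assimilation: [elotbuh] → [elodbuh]
B Glottal Epenthesis: [elodbuh] → [helodbuh]

[helodbuh]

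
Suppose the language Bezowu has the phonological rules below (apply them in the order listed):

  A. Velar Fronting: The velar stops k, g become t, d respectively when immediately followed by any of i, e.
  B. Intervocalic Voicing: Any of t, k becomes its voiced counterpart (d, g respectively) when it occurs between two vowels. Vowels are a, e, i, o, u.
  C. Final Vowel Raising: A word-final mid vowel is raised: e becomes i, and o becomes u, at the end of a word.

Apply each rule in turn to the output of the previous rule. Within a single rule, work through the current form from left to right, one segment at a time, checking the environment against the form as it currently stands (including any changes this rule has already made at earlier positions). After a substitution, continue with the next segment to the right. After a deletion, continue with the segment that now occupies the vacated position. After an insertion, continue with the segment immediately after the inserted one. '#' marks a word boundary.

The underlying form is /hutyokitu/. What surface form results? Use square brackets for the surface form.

[hutyodidu]

A Velar Fronting: [hutyokitu] → [hutyotitu]
B Intervocalic Voicing: [hutyotitu] → [hutyodidu]
C Final Vowel Raising: no change — [hutyodidu]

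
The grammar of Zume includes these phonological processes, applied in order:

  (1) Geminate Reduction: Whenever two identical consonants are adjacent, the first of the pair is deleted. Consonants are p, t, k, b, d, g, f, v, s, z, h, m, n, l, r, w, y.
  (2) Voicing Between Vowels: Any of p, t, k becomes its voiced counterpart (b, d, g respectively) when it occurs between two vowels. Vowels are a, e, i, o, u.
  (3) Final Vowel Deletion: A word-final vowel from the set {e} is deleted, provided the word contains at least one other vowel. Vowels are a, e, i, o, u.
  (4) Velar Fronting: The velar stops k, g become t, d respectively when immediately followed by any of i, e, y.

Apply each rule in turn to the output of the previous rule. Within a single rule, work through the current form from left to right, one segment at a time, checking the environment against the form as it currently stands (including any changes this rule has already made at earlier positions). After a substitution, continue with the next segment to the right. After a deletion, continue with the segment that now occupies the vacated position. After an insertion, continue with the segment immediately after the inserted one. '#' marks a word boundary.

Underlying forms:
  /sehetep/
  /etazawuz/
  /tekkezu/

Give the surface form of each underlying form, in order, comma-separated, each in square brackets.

/sehetep/:
  (1) Geminate Reduction: no change — [sehetep]
  (2) Voicing Between Vowels: [sehetep] → [sehedep]
  (3) Final Vowel Deletion: no change — [sehedep]
  (4) Velar Fronting: no change — [sehedep]
/etazawuz/:
  (1) Geminate Reduction: no change — [etazawuz]
  (2) Voicing Between Vowels: [etazawuz] → [edazawuz]
  (3) Final Vowel Deletion: no change — [edazawuz]
  (4) Velar Fronting: no change — [edazawuz]
/tekkezu/:
  (1) Geminate Reduction: [tekkezu] → [tekezu]
  (2) Voicing Between Vowels: [tekezu] → [tegezu]
  (3) Final Vowel Deletion: no change — [tegezu]
  (4) Velar Fronting: [tegezu] → [tedezu]

[sehedep], [edazawuz], [tedezu]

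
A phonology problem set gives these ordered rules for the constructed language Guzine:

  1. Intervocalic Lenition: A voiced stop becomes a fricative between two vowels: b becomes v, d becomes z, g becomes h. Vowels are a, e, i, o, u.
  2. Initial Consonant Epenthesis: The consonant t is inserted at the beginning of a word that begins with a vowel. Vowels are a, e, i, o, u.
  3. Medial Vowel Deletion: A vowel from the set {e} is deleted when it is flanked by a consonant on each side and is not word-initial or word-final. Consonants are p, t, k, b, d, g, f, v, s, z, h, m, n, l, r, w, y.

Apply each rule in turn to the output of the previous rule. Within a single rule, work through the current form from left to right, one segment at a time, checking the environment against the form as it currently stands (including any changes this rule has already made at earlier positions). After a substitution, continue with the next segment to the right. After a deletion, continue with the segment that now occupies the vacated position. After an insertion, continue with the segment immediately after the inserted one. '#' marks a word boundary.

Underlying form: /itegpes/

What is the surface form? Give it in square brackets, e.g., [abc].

1 Intervocalic Lenition: no change — [itegpes]
2 Initial Consonant Epenthesis: [itegpes] → [titegpes]
3 Medial Vowel Deletion: [titegpes] → [titgps]

[titgps]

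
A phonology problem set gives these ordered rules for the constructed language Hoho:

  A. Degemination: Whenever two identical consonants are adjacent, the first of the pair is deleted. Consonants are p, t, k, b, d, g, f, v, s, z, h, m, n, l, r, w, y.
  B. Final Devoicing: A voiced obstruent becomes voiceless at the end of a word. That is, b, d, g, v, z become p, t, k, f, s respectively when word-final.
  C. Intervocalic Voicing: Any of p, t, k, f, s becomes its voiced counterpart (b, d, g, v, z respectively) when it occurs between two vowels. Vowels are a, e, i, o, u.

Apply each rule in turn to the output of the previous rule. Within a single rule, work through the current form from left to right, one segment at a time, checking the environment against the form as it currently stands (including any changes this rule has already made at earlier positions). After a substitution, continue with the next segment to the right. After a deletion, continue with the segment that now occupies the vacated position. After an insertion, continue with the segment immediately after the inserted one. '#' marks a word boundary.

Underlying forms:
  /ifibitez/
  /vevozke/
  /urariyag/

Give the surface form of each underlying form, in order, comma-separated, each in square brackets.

/ifibitez/:
  A Degemination: no change — [ifibitez]
  B Final Devoicing: [ifibitez] → [ifibites]
  C Intervocalic Voicing: [ifibites] → [ivibides]
/vevozke/:
  A Degemination: no change — [vevozke]
  B Final Devoicing: no change — [vevozke]
  C Intervocalic Voicing: no change — [vevozke]
/urariyag/:
  A Degemination: no change — [urariyag]
  B Final Devoicing: [urariyag] → [urariyak]
  C Intervocalic Voicing: no change — [urariyak]

[ivibides], [vevozke], [urariyak]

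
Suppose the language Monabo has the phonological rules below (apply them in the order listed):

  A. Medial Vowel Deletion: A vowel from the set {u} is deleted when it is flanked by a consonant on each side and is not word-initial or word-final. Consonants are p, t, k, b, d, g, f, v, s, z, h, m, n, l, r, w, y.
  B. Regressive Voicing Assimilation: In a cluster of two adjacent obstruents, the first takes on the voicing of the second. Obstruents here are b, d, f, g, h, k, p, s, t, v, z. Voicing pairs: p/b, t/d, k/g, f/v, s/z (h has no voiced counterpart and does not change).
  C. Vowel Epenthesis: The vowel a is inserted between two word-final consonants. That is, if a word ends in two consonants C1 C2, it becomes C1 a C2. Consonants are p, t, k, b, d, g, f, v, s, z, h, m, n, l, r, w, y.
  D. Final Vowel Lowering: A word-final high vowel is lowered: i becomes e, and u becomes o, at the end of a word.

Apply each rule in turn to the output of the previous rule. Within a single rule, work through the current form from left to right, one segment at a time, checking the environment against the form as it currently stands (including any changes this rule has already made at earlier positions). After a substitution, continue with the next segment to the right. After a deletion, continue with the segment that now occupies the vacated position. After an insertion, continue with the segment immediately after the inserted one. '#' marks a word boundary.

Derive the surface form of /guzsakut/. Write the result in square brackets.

A Medial Vowel Deletion: [guzsakut] → [gzsakt]
B Regressive Voicing Assimilation: [gzsakt] → [gssakt]
C Vowel Epenthesis: [gssakt] → [gssakat]
D Final Vowel Lowering: no change — [gssakat]

[gssakat]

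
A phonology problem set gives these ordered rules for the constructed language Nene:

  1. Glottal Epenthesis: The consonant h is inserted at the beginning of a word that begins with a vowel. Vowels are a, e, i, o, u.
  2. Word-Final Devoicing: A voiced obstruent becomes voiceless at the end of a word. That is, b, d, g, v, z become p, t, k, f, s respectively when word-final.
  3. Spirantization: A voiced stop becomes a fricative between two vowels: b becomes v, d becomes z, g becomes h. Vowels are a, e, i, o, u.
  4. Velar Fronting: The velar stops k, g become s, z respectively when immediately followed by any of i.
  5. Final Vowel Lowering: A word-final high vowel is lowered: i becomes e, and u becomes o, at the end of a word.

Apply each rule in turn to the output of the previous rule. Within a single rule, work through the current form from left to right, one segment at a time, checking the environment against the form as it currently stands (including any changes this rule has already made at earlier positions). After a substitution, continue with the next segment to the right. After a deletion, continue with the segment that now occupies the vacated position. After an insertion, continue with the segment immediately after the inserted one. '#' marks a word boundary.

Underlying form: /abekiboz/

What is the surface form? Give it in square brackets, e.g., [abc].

1 Glottal Epenthesis: [abekiboz] → [habekiboz]
2 Word-Final Devoicing: [habekiboz] → [habekibos]
3 Spirantization: [habekibos] → [havekivos]
4 Velar Fronting: [havekivos] → [havesivos]
5 Final Vowel Lowering: no change — [havesivos]

[havesivos]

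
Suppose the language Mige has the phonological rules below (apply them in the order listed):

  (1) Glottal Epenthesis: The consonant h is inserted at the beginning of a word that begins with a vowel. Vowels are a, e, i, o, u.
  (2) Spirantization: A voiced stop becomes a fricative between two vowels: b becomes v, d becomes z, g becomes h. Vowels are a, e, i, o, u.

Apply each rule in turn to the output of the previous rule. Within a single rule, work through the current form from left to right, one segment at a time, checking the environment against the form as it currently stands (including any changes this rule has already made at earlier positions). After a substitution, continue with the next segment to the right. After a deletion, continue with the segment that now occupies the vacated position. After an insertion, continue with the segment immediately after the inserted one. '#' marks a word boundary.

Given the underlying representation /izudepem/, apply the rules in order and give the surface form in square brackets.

[hizuzepem]

(1) Glottal Epenthesis: [izudepem] → [hizudepem]
(2) Spirantization: [hizudepem] → [hizuzepem]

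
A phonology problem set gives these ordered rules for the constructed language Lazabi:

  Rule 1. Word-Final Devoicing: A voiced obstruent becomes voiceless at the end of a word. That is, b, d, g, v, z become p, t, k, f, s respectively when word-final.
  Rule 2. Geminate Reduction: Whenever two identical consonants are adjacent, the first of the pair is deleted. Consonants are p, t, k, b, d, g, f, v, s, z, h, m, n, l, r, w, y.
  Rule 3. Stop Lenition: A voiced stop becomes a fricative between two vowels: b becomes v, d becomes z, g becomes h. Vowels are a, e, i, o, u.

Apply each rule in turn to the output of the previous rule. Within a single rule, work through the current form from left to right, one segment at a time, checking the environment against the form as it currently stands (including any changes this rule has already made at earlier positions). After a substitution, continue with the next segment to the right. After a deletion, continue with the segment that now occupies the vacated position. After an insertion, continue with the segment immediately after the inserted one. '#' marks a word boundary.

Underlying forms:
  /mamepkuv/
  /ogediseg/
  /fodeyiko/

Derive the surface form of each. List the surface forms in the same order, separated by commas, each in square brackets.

/mamepkuv/:
  Rule 1 Word-Final Devoicing: [mamepkuv] → [mamepkuf]
  Rule 2 Geminate Reduction: no change — [mamepkuf]
  Rule 3 Stop Lenition: no change — [mamepkuf]
/ogediseg/:
  Rule 1 Word-Final Devoicing: [ogediseg] → [ogedisek]
  Rule 2 Geminate Reduction: no change — [ogedisek]
  Rule 3 Stop Lenition: [ogedisek] → [ohezisek]
/fodeyiko/:
  Rule 1 Word-Final Devoicing: no change — [fodeyiko]
  Rule 2 Geminate Reduction: no change — [fodeyiko]
  Rule 3 Stop Lenition: [fodeyiko] → [fozeyiko]

[mamepkuf], [ohezisek], [fozeyiko]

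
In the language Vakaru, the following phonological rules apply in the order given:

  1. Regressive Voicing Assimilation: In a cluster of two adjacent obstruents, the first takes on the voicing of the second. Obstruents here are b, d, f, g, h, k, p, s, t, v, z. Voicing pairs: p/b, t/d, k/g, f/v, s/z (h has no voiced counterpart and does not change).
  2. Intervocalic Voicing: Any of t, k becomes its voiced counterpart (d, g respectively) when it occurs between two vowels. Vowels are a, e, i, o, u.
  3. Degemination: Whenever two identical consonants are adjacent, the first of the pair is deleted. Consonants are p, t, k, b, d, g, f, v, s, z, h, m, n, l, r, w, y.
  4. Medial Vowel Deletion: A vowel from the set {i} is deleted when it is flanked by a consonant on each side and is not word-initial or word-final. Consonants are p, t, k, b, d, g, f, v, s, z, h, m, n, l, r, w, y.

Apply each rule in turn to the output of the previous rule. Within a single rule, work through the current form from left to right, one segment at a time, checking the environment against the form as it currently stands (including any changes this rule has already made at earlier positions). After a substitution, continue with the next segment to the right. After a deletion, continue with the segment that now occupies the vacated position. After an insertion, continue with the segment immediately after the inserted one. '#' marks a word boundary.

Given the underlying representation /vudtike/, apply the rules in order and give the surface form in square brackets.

1 Regressive Voicing Assimilation: [vudtike] → [vuttike]
2 Intervocalic Voicing: [vuttike] → [vuttige]
3 Degemination: [vuttige] → [vutige]
4 Medial Vowel Deletion: [vutige] → [vutge]

[vutge]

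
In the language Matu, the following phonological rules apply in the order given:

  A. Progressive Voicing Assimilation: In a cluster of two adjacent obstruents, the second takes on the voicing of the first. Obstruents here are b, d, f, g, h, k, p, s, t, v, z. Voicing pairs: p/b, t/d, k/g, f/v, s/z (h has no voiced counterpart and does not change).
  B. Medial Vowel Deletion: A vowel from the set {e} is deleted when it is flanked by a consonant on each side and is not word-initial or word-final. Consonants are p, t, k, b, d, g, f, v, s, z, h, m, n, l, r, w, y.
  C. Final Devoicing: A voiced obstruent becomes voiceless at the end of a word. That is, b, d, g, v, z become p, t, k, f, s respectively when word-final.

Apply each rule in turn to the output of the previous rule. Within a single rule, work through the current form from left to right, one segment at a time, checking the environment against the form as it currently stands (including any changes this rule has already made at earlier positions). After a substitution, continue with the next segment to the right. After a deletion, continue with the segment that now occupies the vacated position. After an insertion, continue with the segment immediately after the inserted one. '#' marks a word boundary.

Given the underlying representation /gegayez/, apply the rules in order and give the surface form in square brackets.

A Progressive Voicing Assimilation: no change — [gegayez]
B Medial Vowel Deletion: [gegayez] → [ggayz]
C Final Devoicing: [ggayz] → [ggays]

[ggays]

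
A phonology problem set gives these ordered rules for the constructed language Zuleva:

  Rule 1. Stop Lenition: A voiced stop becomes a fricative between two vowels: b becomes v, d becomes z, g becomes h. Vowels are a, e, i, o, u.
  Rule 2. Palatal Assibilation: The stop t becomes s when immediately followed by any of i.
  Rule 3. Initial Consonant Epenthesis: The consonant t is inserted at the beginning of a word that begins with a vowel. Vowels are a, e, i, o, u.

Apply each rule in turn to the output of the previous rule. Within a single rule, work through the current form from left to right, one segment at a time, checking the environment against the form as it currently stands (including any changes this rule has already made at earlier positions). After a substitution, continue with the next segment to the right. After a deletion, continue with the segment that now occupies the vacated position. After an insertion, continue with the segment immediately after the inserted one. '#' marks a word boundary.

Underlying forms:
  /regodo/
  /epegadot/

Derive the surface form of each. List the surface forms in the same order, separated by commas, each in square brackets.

/regodo/:
  Rule 1 Stop Lenition: [regodo] → [rehozo]
  Rule 2 Palatal Assibilation: no change — [rehozo]
  Rule 3 Initial Consonant Epenthesis: no change — [rehozo]
/epegadot/:
  Rule 1 Stop Lenition: [epegadot] → [epehazot]
  Rule 2 Palatal Assibilation: no change — [epehazot]
  Rule 3 Initial Consonant Epenthesis: [epehazot] → [tepehazot]

[rehozo], [tepehazot]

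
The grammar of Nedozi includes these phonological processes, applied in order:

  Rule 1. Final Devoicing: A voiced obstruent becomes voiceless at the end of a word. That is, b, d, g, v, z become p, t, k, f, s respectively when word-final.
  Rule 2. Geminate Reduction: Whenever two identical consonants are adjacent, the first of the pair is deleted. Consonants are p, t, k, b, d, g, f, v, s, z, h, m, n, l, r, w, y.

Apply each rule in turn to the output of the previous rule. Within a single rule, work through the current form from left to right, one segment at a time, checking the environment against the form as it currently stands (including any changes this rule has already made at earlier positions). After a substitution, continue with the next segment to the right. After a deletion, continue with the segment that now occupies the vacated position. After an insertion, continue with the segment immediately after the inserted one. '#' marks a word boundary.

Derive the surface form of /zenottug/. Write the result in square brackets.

[zenotuk]

Rule 1 Final Devoicing: [zenottug] → [zenottuk]
Rule 2 Geminate Reduction: [zenottuk] → [zenotuk]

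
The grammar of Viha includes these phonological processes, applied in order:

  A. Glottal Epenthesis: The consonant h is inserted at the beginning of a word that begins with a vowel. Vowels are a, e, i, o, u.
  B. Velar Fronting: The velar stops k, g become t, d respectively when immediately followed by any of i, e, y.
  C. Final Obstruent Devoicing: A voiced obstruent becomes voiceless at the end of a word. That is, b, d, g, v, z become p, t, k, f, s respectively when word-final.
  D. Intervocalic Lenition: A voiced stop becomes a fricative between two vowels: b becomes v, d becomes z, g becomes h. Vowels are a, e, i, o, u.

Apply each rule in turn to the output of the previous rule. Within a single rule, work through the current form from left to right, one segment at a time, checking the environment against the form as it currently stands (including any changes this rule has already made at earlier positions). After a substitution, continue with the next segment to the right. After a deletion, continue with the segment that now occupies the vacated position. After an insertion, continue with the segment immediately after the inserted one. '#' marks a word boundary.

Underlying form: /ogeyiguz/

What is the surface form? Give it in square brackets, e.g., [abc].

A Glottal Epenthesis: [ogeyiguz] → [hogeyiguz]
B Velar Fronting: [hogeyiguz] → [hodeyiguz]
C Final Obstruent Devoicing: [hodeyiguz] → [hodeyigus]
D Intervocalic Lenition: [hodeyigus] → [hozeyihus]

[hozeyihus]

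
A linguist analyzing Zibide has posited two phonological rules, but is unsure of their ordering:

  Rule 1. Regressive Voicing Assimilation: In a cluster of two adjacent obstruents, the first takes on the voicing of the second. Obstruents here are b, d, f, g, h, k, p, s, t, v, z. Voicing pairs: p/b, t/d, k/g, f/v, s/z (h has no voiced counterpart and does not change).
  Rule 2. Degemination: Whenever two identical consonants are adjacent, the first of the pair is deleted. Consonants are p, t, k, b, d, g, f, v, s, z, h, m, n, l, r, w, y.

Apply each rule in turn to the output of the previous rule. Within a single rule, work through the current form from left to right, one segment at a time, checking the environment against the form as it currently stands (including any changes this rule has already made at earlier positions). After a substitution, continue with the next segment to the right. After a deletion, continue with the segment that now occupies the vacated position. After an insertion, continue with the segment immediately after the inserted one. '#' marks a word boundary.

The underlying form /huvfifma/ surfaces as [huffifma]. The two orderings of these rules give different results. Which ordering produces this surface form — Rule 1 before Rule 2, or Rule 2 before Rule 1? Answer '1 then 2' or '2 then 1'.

Order 1 then 2:
  1 Regressive Voicing Assimilation: [huvfifma] → [huffifma]
  2 Degemination: [huffifma] → [hufifma]
  result: [hufifma]
Order 2 then 1:
  2 Degemination: no change — [huvfifma]
  1 Regressive Voicing Assimilation: [huvfifma] → [huffifma]
  result: [huffifma]

2 then 1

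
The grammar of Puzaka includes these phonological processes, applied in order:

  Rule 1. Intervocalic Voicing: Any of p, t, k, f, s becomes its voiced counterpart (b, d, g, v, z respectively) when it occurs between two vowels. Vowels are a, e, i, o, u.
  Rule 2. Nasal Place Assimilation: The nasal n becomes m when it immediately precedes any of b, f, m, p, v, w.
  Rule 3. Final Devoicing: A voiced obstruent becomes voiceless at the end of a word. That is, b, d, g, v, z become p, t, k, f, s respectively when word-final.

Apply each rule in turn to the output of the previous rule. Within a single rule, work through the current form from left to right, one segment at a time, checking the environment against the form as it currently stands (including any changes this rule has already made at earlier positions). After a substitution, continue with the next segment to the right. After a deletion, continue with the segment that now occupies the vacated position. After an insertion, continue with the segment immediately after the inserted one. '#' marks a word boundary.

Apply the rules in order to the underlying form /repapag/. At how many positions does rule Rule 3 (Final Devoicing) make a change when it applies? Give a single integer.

1

Rule 1 Intervocalic Voicing: [repapag] → [rebabag]
Rule 2 Nasal Place Assimilation: no change — [rebabag]
Rule 3 Final Devoicing: [rebabag] → [rebabak]
Rule Rule 3 changed 1 position(s).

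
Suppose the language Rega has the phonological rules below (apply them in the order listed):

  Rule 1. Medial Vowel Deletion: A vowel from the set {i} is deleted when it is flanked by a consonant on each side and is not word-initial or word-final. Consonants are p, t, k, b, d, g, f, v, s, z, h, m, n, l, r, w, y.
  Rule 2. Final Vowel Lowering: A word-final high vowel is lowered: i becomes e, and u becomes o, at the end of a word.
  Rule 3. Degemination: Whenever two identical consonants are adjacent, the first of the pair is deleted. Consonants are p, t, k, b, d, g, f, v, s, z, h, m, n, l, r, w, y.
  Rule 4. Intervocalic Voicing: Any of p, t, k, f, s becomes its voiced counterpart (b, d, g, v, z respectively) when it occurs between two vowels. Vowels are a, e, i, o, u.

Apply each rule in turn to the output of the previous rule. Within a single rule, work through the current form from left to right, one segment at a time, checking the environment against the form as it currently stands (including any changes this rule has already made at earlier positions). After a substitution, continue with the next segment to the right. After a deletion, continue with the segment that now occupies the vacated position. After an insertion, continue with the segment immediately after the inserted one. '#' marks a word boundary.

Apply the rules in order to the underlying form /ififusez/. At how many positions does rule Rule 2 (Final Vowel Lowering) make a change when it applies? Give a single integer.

0

Rule 1 Medial Vowel Deletion: [ififusez] → [iffusez]
Rule 2 Final Vowel Lowering: no change — [iffusez]
Rule 3 Degemination: [iffusez] → [ifusez]
Rule 4 Intervocalic Voicing: [ifusez] → [ivuzez]
Rule Rule 2 changed 0 position(s).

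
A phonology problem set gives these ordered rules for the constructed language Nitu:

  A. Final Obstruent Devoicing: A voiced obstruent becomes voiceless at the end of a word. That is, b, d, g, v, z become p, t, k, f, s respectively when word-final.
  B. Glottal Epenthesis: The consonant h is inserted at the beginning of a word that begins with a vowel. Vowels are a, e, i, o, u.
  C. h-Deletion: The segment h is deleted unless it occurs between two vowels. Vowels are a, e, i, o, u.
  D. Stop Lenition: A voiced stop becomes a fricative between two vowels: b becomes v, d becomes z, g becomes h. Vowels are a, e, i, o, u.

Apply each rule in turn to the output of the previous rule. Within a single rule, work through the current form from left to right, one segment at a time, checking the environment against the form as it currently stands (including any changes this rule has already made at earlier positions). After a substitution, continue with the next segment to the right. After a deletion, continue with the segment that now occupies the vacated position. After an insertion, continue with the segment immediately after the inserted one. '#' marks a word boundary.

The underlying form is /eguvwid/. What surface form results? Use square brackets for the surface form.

A Final Obstruent Devoicing: [eguvwid] → [eguvwit]
B Glottal Epenthesis: [eguvwit] → [heguvwit]
C h-Deletion: [heguvwit] → [eguvwit]
D Stop Lenition: [eguvwit] → [ehuvwit]

[ehuvwit]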